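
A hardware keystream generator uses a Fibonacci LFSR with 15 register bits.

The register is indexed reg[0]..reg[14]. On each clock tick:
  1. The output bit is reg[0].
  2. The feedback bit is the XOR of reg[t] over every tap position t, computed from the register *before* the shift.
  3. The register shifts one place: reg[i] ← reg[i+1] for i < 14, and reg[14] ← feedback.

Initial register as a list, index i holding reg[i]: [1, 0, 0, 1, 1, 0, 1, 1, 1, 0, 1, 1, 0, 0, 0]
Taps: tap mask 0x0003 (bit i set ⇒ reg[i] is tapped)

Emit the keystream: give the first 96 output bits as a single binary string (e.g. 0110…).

100110111011000101011001101001111101010111010000111111001110001000001010010011000011110110101000

tick  register→output (feedback)
  0  100110111011000→1 (1)
  1  001101110110001→0 (0)
  2  011011101100010→0 (1)
  3  110111011000101→1 (0)
  4  101110110001010→1 (1)
  5  011101100010101→0 (1)
  6  111011000101011→1 (0)
  7  110110001010110→1 (0)
  8  101100010101100→1 (1)
  9  011000101011001→0 (1)
 10  110001010110011→1 (0)
 11  100010101100110→1 (1)
 12  000101011001101→0 (0)
 13  001010110011010→0 (0)
 14  010101100110100→0 (1)
 15  101011001101001→1 (1)
 16  010110011010011→0 (1)
 17  101100110100111→1 (1)
 18  011001101001111→0 (1)
 19  110011010011111→1 (0)
 20  100110100111110→1 (1)
 21  001101001111101→0 (0)
 22  011010011111010→0 (1)
 23  110100111110101→1 (0)
 24  101001111101010→1 (1)
 25  010011111010101→0 (1)
 26  100111110101011→1 (1)
 27  001111101010111→0 (0)
 28  011111010101110→0 (1)
 29  111110101011101→1 (0)
 30  111101010111010→1 (0)
 31  111010101110100→1 (0)
 32  110101011101000→1 (0)
 33  101010111010000→1 (1)
 34  010101110100001→0 (1)
 35  101011101000011→1 (1)
 36  010111010000111→0 (1)
 37  101110100001111→1 (1)
 38  011101000011111→0 (1)
 39  111010000111111→1 (0)
 40  110100001111110→1 (0)
 41  101000011111100→1 (1)
 42  010000111111001→0 (1)
 43  100001111110011→1 (1)
 44  000011111100111→0 (0)
 45  000111111001110→0 (0)
 46  001111110011100→0 (0)
 47  011111100111000→0 (1)
 48  111111001110001→1 (0)
 49  111110011100010→1 (0)
 50  111100111000100→1 (0)
 51  111001110001000→1 (0)
 52  110011100010000→1 (0)
 53  100111000100000→1 (1)
 54  001110001000001→0 (0)
 55  011100010000010→0 (1)
 56  111000100000101→1 (0)
 57  110001000001010→1 (0)
 58  100010000010100→1 (1)
 59  000100000101001→0 (0)
 60  001000001010010→0 (0)
 61  010000010100100→0 (1)
 62  100000101001001→1 (1)
 63  000001010010011→0 (0)
 64  000010100100110→0 (0)
 65  000101001001100→0 (0)
 66  001010010011000→0 (0)
 67  010100100110000→0 (1)
 68  101001001100001→1 (1)
 69  010010011000011→0 (1)
 70  100100110000111→1 (1)
 71  001001100001111→0 (0)
 72  010011000011110→0 (1)
 73  100110000111101→1 (1)
 74  001100001111011→0 (0)
 75  011000011110110→0 (1)
 76  110000111101101→1 (0)
 77  100001111011010→1 (1)
 78  000011110110101→0 (0)
 79  000111101101010→0 (0)
 80  001111011010100→0 (0)
 81  011110110101000→0 (1)
 82  111101101010001→1 (0)
 83  111011010100010→1 (0)
 84  110110101000100→1 (0)
 85  101101010001000→1 (1)
 86  011010100010001→0 (1)
 87  110101000100011→1 (0)
 88  101010001000110→1 (1)
 89  010100010001101→0 (1)
 90  101000100011011→1 (1)
 91  010001000110111→0 (1)
 92  100010001101111→1 (1)
 93  000100011011111→0 (0)
 94  001000110111110→0 (0)
 95  010001101111100→0 (1)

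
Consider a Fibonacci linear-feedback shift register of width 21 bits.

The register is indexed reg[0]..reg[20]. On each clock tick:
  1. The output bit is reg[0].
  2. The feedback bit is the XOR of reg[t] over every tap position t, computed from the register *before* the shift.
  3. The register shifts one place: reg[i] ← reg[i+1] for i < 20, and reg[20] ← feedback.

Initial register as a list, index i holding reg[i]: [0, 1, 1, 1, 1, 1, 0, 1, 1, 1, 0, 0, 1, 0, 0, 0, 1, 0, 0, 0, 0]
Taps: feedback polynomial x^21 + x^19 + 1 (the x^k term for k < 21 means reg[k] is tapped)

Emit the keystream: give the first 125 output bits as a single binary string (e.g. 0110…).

01111101110010001000001100100111101011111110000101100100011001101010001111010110100100010100110111000101111101111000110101110

k : reg_k → out_k, fb_k
0: 011111011100100010000 → 0, fb=0
1: 111110111001000100000 → 1, fb=1
2: 111101110010001000001 → 1, fb=1
3: 111011100100010000011 → 1, fb=0
4: 110111001000100000110 → 1, fb=0
5: 101110010001000001100 → 1, fb=1
6: 011100100010000011001 → 0, fb=0
7: 111001000100000110010 → 1, fb=0
8: 110010001000001100100 → 1, fb=1
9: 100100010000011001001 → 1, fb=1
10: 001000100000110010011 → 0, fb=1
11: 010001000001100100111 → 0, fb=1
12: 100010000011001001111 → 1, fb=0
13: 000100000110010011110 → 0, fb=1
14: 001000001100100111101 → 0, fb=0
15: 010000011001001111010 → 0, fb=1
16: 100000110010011110101 → 1, fb=1
17: 000001100100111101011 → 0, fb=1
18: 000011001001111010111 → 0, fb=1
19: 000110010011110101111 → 0, fb=1
20: 001100100111101011111 → 0, fb=1
21: 011001001111010111111 → 0, fb=1
22: 110010011110101111111 → 1, fb=0
23: 100100111101011111110 → 1, fb=0
24: 001001111010111111100 → 0, fb=0
25: 010011110101111111000 → 0, fb=0
26: 100111101011111110000 → 1, fb=1
27: 001111010111111100001 → 0, fb=0
28: 011110101111111000010 → 0, fb=1
29: 111101011111110000101 → 1, fb=1
30: 111010111111100001011 → 1, fb=0
31: 110101111111000010110 → 1, fb=0
32: 101011111110000101100 → 1, fb=1
33: 010111111100001011001 → 0, fb=0
34: 101111111000010110010 → 1, fb=0
35: 011111110000101100100 → 0, fb=0
36: 111111100001011001000 → 1, fb=1
37: 111111000010110010001 → 1, fb=1
38: 111110000101100100011 → 1, fb=0
39: 111100001011001000110 → 1, fb=0
40: 111000010110010001100 → 1, fb=1
41: 110000101100100011001 → 1, fb=1
42: 100001011001000110011 → 1, fb=0
43: 000010110010001100110 → 0, fb=1
44: 000101100100011001101 → 0, fb=0
45: 001011001000110011010 → 0, fb=1
46: 010110010001100110101 → 0, fb=0
47: 101100100011001101010 → 1, fb=0
48: 011001000110011010100 → 0, fb=0
49: 110010001100110101000 → 1, fb=1
50: 100100011001101010001 → 1, fb=1
51: 001000110011010100011 → 0, fb=1
52: 010001100110101000111 → 0, fb=1
53: 100011001101010001111 → 1, fb=0
54: 000110011010100011110 → 0, fb=1
55: 001100110101000111101 → 0, fb=0
56: 011001101010001111010 → 0, fb=1
57: 110011010100011110101 → 1, fb=1
58: 100110101000111101011 → 1, fb=0
59: 001101010001111010110 → 0, fb=1
60: 011010100011110101101 → 0, fb=0
61: 110101000111101011010 → 1, fb=0
62: 101010001111010110100 → 1, fb=1
63: 010100011110101101001 → 0, fb=0
64: 101000111101011010010 → 1, fb=0
65: 010001111010110100100 → 0, fb=0
66: 100011110101101001000 → 1, fb=1
67: 000111101011010010001 → 0, fb=0
68: 001111010110100100010 → 0, fb=1
69: 011110101101001000101 → 0, fb=0
70: 111101011010010001010 → 1, fb=0
71: 111010110100100010100 → 1, fb=1
72: 110101101001000101001 → 1, fb=1
73: 101011010010001010011 → 1, fb=0
74: 010110100100010100110 → 0, fb=1
75: 101101001000101001101 → 1, fb=1
76: 011010010001010011011 → 0, fb=1
77: 110100100010100110111 → 1, fb=0
78: 101001000101001101110 → 1, fb=0
79: 010010001010011011100 → 0, fb=0
80: 100100010100110111000 → 1, fb=1
81: 001000101001101110001 → 0, fb=0
82: 010001010011011100010 → 0, fb=1
83: 100010100110111000101 → 1, fb=1
84: 000101001101110001011 → 0, fb=1
85: 001010011011100010111 → 0, fb=1
86: 010100110111000101111 → 0, fb=1
87: 101001101110001011111 → 1, fb=0
88: 010011011100010111110 → 0, fb=1
89: 100110111000101111101 → 1, fb=1
90: 001101110001011111011 → 0, fb=1
91: 011011100010111110111 → 0, fb=1
92: 110111000101111101111 → 1, fb=0
93: 101110001011111011110 → 1, fb=0
94: 011100010111110111100 → 0, fb=0
95: 111000101111101111000 → 1, fb=1
96: 110001011111011110001 → 1, fb=1
97: 100010111110111100011 → 1, fb=0
98: 000101111101111000110 → 0, fb=1
99: 001011111011110001101 → 0, fb=0
100: 010111110111100011010 → 0, fb=1
101: 101111101111000110101 → 1, fb=1
102: 011111011110001101011 → 0, fb=1
103: 111110111100011010111 → 1, fb=0
104: 111101111000110101110 → 1, fb=0
105: 111011110001101011100 → 1, fb=1
106: 110111100011010111001 → 1, fb=1
107: 101111000110101110011 → 1, fb=0
108: 011110001101011100110 → 0, fb=1
109: 111100011010111001101 → 1, fb=1
110: 111000110101110011011 → 1, fb=0
111: 110001101011100110110 → 1, fb=0
112: 100011010111001101100 → 1, fb=1
113: 000110101110011011001 → 0, fb=0
114: 001101011100110110010 → 0, fb=1
115: 011010111001101100101 → 0, fb=0
116: 110101110011011001010 → 1, fb=0
117: 101011100110110010100 → 1, fb=1
118: 010111001101100101001 → 0, fb=0
119: 101110011011001010010 → 1, fb=0
120: 011100110110010100100 → 0, fb=0
121: 111001101100101001000 → 1, fb=1
122: 110011011001010010001 → 1, fb=1
123: 100110110010100100011 → 1, fb=0
124: 001101100101001000110 → 0, fb=1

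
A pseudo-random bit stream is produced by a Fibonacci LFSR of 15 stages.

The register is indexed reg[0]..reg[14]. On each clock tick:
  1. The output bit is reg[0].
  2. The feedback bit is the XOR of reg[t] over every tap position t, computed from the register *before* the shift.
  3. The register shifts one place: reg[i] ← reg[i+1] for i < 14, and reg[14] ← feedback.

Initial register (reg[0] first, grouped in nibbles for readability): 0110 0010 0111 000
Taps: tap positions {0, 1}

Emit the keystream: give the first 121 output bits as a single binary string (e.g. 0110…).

step | reg (before) | out | fb
   0 | 011000100111000 | 0 | 1
   1 | 110001001110001 | 1 | 0
   2 | 100010011100010 | 1 | 1
   3 | 000100111000101 | 0 | 0
   4 | 001001110001010 | 0 | 0
   5 | 010011100010100 | 0 | 1
   6 | 100111000101001 | 1 | 1
   7 | 001110001010011 | 0 | 0
   8 | 011100010100110 | 0 | 1
   9 | 111000101001101 | 1 | 0
  10 | 110001010011010 | 1 | 0
  11 | 100010100110100 | 1 | 1
  12 | 000101001101001 | 0 | 0
  13 | 001010011010010 | 0 | 0
  14 | 010100110100100 | 0 | 1
  15 | 101001101001001 | 1 | 1
  16 | 010011010010011 | 0 | 1
  17 | 100110100100111 | 1 | 1
  18 | 001101001001111 | 0 | 0
  19 | 011010010011110 | 0 | 1
  20 | 110100100111101 | 1 | 0
  21 | 101001001111010 | 1 | 1
  22 | 010010011110101 | 0 | 1
  23 | 100100111101011 | 1 | 1
  24 | 001001111010111 | 0 | 0
  25 | 010011110101110 | 0 | 1
  26 | 100111101011101 | 1 | 1
  27 | 001111010111011 | 0 | 0
  28 | 011110101110110 | 0 | 1
  29 | 111101011101101 | 1 | 0
  30 | 111010111011010 | 1 | 0
  31 | 110101110110100 | 1 | 0
  32 | 101011101101000 | 1 | 1
  33 | 010111011010001 | 0 | 1
  34 | 101110110100011 | 1 | 1
  35 | 011101101000111 | 0 | 1
  36 | 111011010001111 | 1 | 0
  37 | 110110100011110 | 1 | 0
  38 | 101101000111100 | 1 | 1
  39 | 011010001111001 | 0 | 1
  40 | 110100011110011 | 1 | 0
  41 | 101000111100110 | 1 | 1
  42 | 010001111001101 | 0 | 1
  43 | 100011110011011 | 1 | 1
  44 | 000111100110111 | 0 | 0
  45 | 001111001101110 | 0 | 0
  46 | 011110011011100 | 0 | 1
  47 | 111100110111001 | 1 | 0
  48 | 111001101110010 | 1 | 0
  49 | 110011011100100 | 1 | 0
  50 | 100110111001000 | 1 | 1
  51 | 001101110010001 | 0 | 0
  52 | 011011100100010 | 0 | 1
  53 | 110111001000101 | 1 | 0
  54 | 101110010001010 | 1 | 1
  55 | 011100100010101 | 0 | 1
  56 | 111001000101011 | 1 | 0
  57 | 110010001010110 | 1 | 0
  58 | 100100010101100 | 1 | 1
  59 | 001000101011001 | 0 | 0
  60 | 010001010110010 | 0 | 1
  61 | 100010101100101 | 1 | 1
  62 | 000101011001011 | 0 | 0
  63 | 001010110010110 | 0 | 0
  64 | 010101100101100 | 0 | 1
  65 | 101011001011001 | 1 | 1
  66 | 010110010110011 | 0 | 1
  67 | 101100101100111 | 1 | 1
  68 | 011001011001111 | 0 | 1
  69 | 110010110011111 | 1 | 0
  70 | 100101100111110 | 1 | 1
  71 | 001011001111101 | 0 | 0
  72 | 010110011111010 | 0 | 1
  73 | 101100111110101 | 1 | 1
  74 | 011001111101011 | 0 | 1
  75 | 110011111010111 | 1 | 0
  76 | 100111110101110 | 1 | 1
  77 | 001111101011101 | 0 | 0
  78 | 011111010111010 | 0 | 1
  79 | 111110101110101 | 1 | 0
  80 | 111101011101010 | 1 | 0
  81 | 111010111010100 | 1 | 0
  82 | 110101110101000 | 1 | 0
  83 | 101011101010000 | 1 | 1
  84 | 010111010100001 | 0 | 1
  85 | 101110101000011 | 1 | 1
  86 | 011101010000111 | 0 | 1
  87 | 111010100001111 | 1 | 0
  88 | 110101000011110 | 1 | 0
  89 | 101010000111100 | 1 | 1
  90 | 010100001111001 | 0 | 1
  91 | 101000011110011 | 1 | 1
  92 | 010000111100111 | 0 | 1
  93 | 100001111001111 | 1 | 1
  94 | 000011110011111 | 0 | 0
  95 | 000111100111110 | 0 | 0
  96 | 001111001111100 | 0 | 0
  97 | 011110011111000 | 0 | 1
  98 | 111100111110001 | 1 | 0
  99 | 111001111100010 | 1 | 0
 100 | 110011111000100 | 1 | 0
 101 | 100111110001000 | 1 | 1
 102 | 001111100010001 | 0 | 0
 103 | 011111000100010 | 0 | 1
 104 | 111110001000101 | 1 | 0
 105 | 111100010001010 | 1 | 0
 106 | 111000100010100 | 1 | 0
 107 | 110001000101000 | 1 | 0
 108 | 100010001010000 | 1 | 1
 109 | 000100010100001 | 0 | 0
 110 | 001000101000010 | 0 | 0
 111 | 010001010000100 | 0 | 1
 112 | 100010100001001 | 1 | 1
 113 | 000101000010011 | 0 | 0
 114 | 001010000100110 | 0 | 0
 115 | 010100001001100 | 0 | 1
 116 | 101000010011001 | 1 | 1
 117 | 010000100110011 | 0 | 1
 118 | 100001001100111 | 1 | 1
 119 | 000010011001111 | 0 | 0
 120 | 000100110011110 | 0 | 0

0110001001110001010011010010011110101110110100011110011011100100010101100101100111110101110101000011110011111000100010100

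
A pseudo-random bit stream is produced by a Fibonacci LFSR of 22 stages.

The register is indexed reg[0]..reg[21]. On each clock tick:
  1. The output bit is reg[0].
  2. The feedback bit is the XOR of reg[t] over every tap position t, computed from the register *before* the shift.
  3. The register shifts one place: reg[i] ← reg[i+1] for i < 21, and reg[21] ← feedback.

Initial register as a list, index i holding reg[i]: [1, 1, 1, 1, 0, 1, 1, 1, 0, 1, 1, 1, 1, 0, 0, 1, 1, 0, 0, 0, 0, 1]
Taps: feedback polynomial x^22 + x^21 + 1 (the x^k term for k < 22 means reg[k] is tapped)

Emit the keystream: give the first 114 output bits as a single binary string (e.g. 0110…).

111101110111100110000101011010010100010000011001001110011110000001000111010001010000000111101001111001111111101011

tick  register→output (feedback)
  0  1111011101111001100001→1 (0)
  1  1110111011110011000010→1 (1)
  2  1101110111100110000101→1 (0)
  3  1011101111001100001010→1 (1)
  4  0111011110011000010101→0 (1)
  5  1110111100110000101011→1 (0)
  6  1101111001100001010110→1 (1)
  7  1011110011000010101101→1 (0)
  8  0111100110000101011010→0 (0)
  9  1111001100001010110100→1 (1)
 10  1110011000010101101001→1 (0)
 11  1100110000101011010010→1 (1)
 12  1001100001010110100101→1 (0)
 13  0011000010101101001010→0 (0)
 14  0110000101011010010100→0 (0)
 15  1100001010110100101000→1 (1)
 16  1000010101101001010001→1 (0)
 17  0000101011010010100010→0 (0)
 18  0001010110100101000100→0 (0)
 19  0010101101001010001000→0 (0)
 20  0101011010010100010000→0 (0)
 21  1010110100101000100000→1 (1)
 22  0101101001010001000001→0 (1)
 23  1011010010100010000011→1 (0)
 24  0110100101000100000110→0 (0)
 25  1101001010001000001100→1 (1)
 26  1010010100010000011001→1 (0)
 27  0100101000100000110010→0 (0)
 28  1001010001000001100100→1 (1)
 29  0010100010000011001001→0 (1)
 30  0101000100000110010011→0 (1)
 31  1010001000001100100111→1 (0)
 32  0100010000011001001110→0 (0)
 33  1000100000110010011100→1 (1)
 34  0001000001100100111001→0 (1)
 35  0010000011001001110011→0 (1)
 36  0100000110010011100111→0 (1)
 37  1000001100100111001111→1 (0)
 38  0000011001001110011110→0 (0)
 39  0000110010011100111100→0 (0)
 40  0001100100111001111000→0 (0)
 41  0011001001110011110000→0 (0)
 42  0110010011100111100000→0 (0)
 43  1100100111001111000000→1 (1)
 44  1001001110011110000001→1 (0)
 45  0010011100111100000010→0 (0)
 46  0100111001111000000100→0 (0)
 47  1001110011110000001000→1 (1)
 48  0011100111100000010001→0 (1)
 49  0111001111000000100011→0 (1)
 50  1110011110000001000111→1 (0)
 51  1100111100000010001110→1 (1)
 52  1001111000000100011101→1 (0)
 53  0011110000001000111010→0 (0)
 54  0111100000010001110100→0 (0)
 55  1111000000100011101000→1 (1)
 56  1110000001000111010001→1 (0)
 57  1100000010001110100010→1 (1)
 58  1000000100011101000101→1 (0)
 59  0000001000111010001010→0 (0)
 60  0000010001110100010100→0 (0)
 61  0000100011101000101000→0 (0)
 62  0001000111010001010000→0 (0)
 63  0010001110100010100000→0 (0)
 64  0100011101000101000000→0 (0)
 65  1000111010001010000000→1 (1)
 66  0001110100010100000001→0 (1)
 67  0011101000101000000011→0 (1)
 68  0111010001010000000111→0 (1)
 69  1110100010100000001111→1 (0)
 70  1101000101000000011110→1 (1)
 71  1010001010000000111101→1 (0)
 72  0100010100000001111010→0 (0)
 73  1000101000000011110100→1 (1)
 74  0001010000000111101001→0 (1)
 75  0010100000001111010011→0 (1)
 76  0101000000011110100111→0 (1)
 77  1010000000111101001111→1 (0)
 78  0100000001111010011110→0 (0)
 79  1000000011110100111100→1 (1)
 80  0000000111101001111001→0 (1)
 81  0000001111010011110011→0 (1)
 82  0000011110100111100111→0 (1)
 83  0000111101001111001111→0 (1)
 84  0001111010011110011111→0 (1)
 85  0011110100111100111111→0 (1)
 86  0111101001111001111111→0 (1)
 87  1111010011110011111111→1 (0)
 88  1110100111100111111110→1 (1)
 89  1101001111001111111101→1 (0)
 90  1010011110011111111010→1 (1)
 91  0100111100111111110101→0 (1)
 92  1001111001111111101011→1 (0)
 93  0011110011111111010110→0 (0)
 94  0111100111111110101100→0 (0)
 95  1111001111111101011000→1 (1)
 96  1110011111111010110001→1 (0)
 97  1100111111110101100010→1 (1)
 98  1001111111101011000101→1 (0)
 99  0011111111010110001010→0 (0)
100  0111111110101100010100→0 (0)
101  1111111101011000101000→1 (1)
102  1111111010110001010001→1 (0)
103  1111110101100010100010→1 (1)
104  1111101011000101000101→1 (0)
105  1111010110001010001010→1 (1)
106  1110101100010100010101→1 (0)
107  1101011000101000101010→1 (1)
108  1010110001010001010101→1 (0)
109  0101100010100010101010→0 (0)
110  1011000101000101010100→1 (1)
111  0110001010001010101001→0 (1)
112  1100010100010101010011→1 (0)
113  1000101000101010100110→1 (1)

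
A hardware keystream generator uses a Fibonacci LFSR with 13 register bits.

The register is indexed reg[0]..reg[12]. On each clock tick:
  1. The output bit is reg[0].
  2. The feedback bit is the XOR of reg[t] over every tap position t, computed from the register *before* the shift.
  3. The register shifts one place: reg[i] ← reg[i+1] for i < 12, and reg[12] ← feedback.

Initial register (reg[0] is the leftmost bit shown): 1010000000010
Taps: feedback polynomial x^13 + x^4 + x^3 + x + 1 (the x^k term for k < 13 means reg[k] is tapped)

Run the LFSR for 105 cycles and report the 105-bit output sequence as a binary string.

tick  register→output (feedback)
  0  1010000000010→1 (1)
  1  0100000000101→0 (1)
  2  1000000001011→1 (1)
  3  0000000010111→0 (0)
  4  0000000101110→0 (0)
  5  0000001011100→0 (0)
  6  0000010111000→0 (0)
  7  0000101110000→0 (1)
  8  0001011100001→0 (1)
  9  0010111000011→0 (1)
 10  0101110000111→0 (1)
 11  1011100001111→1 (1)
 12  0111000011111→0 (0)
 13  1110000111110→1 (0)
 14  1100001111100→1 (0)
 15  1000011111000→1 (1)
 16  0000111110001→0 (1)
 17  0001111100011→0 (0)
 18  0011111000110→0 (0)
 19  0111110001100→0 (1)
 20  1111100011001→1 (0)
 21  1111000110010→1 (1)
 22  1110001100101→1 (0)
 23  1100011001010→1 (0)
 24  1000110010100→1 (0)
 25  0001100101000→0 (0)
 26  0011001010000→0 (1)
 27  0110010100001→0 (1)
 28  1100101000011→1 (1)
 29  1001010000111→1 (0)
 30  0010100001110→0 (1)
 31  0101000011101→0 (0)
 32  1010000111010→1 (1)
 33  0100001110101→0 (1)
 34  1000011101011→1 (1)
 35  0000111010111→0 (1)
 36  0001110101111→0 (0)
 37  0011101011110→0 (0)
 38  0111010111100→0 (0)
 39  1110101111000→1 (1)
 40  1101011110001→1 (1)
 41  1010111100011→1 (0)
 42  0101111000110→0 (1)
 43  1011110001101→1 (1)
 44  0111100011011→0 (1)
 45  1111000110111→1 (1)
 46  1110001101111→1 (0)
 47  1100011011110→1 (0)
 48  1000110111100→1 (0)
 49  0001101111000→0 (0)
 50  0011011110000→0 (1)
 51  0110111100001→0 (0)
 52  1101111000010→1 (0)
 53  1011110000100→1 (1)
 54  0111100001001→0 (1)
 55  1111000010011→1 (1)
 56  1110000100111→1 (0)
 57  1100001001110→1 (0)
 58  1000010011100→1 (1)
 59  0000100111001→0 (1)
 60  0001001110011→0 (1)
 61  0010011100111→0 (0)
 62  0100111001110→0 (0)
 63  1001110011100→1 (1)
 64  0011100111001→0 (0)
 65  0111001110010→0 (0)
 66  1110011100100→1 (0)
 67  1100111001000→1 (1)
 68  1001110010001→1 (1)
 69  0011100100011→0 (0)
 70  0111001000110→0 (0)
 71  1110010001100→1 (0)
 72  1100100011000→1 (1)
 73  1001000110001→1 (0)
 74  0010001100010→0 (0)
 75  0100011000100→0 (1)
 76  1000110001001→1 (0)
 77  0001100010010→0 (0)
 78  0011000100100→0 (1)
 79  0110001001001→0 (1)
 80  1100010010011→1 (0)
 81  1000100100110→1 (0)
 82  0001001001100→0 (1)
 83  0010010011001→0 (0)
 84  0100100110010→0 (0)
 85  1001001100100→1 (0)
 86  0010011001000→0 (0)
 87  0100110010000→0 (0)
 88  1001100100000→1 (1)
 89  0011001000001→0 (1)
 90  0110010000011→0 (1)
 91  1100100000111→1 (1)
 92  1001000001111→1 (0)
 93  0010000011110→0 (0)
 94  0100000111100→0 (1)
 95  1000001111001→1 (1)
 96  0000011110011→0 (0)
 97  0000111100110→0 (1)
 98  0001111001101→0 (0)
 99  0011110011010→0 (0)
100  0111100110100→0 (1)
101  1111001101001→1 (1)
102  1110011010011→1 (0)
103  1100110100110→1 (1)
104  1001101001101→1 (1)

101000000001011100001111100011001010000111010111100011011110000100111001110010001100010010011001000001111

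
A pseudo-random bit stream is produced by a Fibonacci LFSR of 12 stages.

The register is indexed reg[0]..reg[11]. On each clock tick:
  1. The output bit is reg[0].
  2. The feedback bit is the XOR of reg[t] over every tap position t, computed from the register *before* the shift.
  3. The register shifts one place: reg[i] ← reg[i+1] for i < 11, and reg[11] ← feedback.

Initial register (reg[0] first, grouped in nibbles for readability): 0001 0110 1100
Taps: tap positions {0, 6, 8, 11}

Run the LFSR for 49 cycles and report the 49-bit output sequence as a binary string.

0001011011000100001010111001100110000101011011011

step | reg (before) | out | fb
   0 | 000101101100 | 0 | 0
   1 | 001011011000 | 0 | 1
   2 | 010110110001 | 0 | 0
   3 | 101101100010 | 1 | 0
   4 | 011011000100 | 0 | 0
   5 | 110110001000 | 1 | 0
   6 | 101100010000 | 1 | 1
   7 | 011000100001 | 0 | 0
   8 | 110001000010 | 1 | 1
   9 | 100010000101 | 1 | 0
  10 | 000100001010 | 0 | 1
  11 | 001000010101 | 0 | 1
  12 | 010000101011 | 0 | 1
  13 | 100001010111 | 1 | 0
  14 | 000010101110 | 0 | 0
  15 | 000101011100 | 0 | 1
  16 | 001010111001 | 0 | 1
  17 | 010101110011 | 0 | 0
  18 | 101011100110 | 1 | 0
  19 | 010111001100 | 0 | 1
  20 | 101110011001 | 1 | 1
  21 | 011100110011 | 0 | 0
  22 | 111001100110 | 1 | 0
  23 | 110011001100 | 1 | 0
  24 | 100110011000 | 1 | 0
  25 | 001100110000 | 0 | 1
  26 | 011001100001 | 0 | 0
  27 | 110011000010 | 1 | 1
  28 | 100110000101 | 1 | 0
  29 | 001100001010 | 0 | 1
  30 | 011000010101 | 0 | 1
  31 | 110000101011 | 1 | 0
  32 | 100001010110 | 1 | 1
  33 | 000010101101 | 0 | 1
  34 | 000101011011 | 0 | 0
  35 | 001010110110 | 0 | 1
  36 | 010101101101 | 0 | 1
  37 | 101011011011 | 1 | 1
  38 | 010110110111 | 0 | 0
  39 | 101101101110 | 1 | 1
  40 | 011011011101 | 0 | 0
  41 | 110110111010 | 1 | 1
  42 | 101101110101 | 1 | 1
  43 | 011011101011 | 0 | 1
  44 | 110111010111 | 1 | 0
  45 | 101110101110 | 1 | 1
  46 | 011101011101 | 0 | 0
  47 | 111010111010 | 1 | 1
  48 | 110101110101 | 1 | 1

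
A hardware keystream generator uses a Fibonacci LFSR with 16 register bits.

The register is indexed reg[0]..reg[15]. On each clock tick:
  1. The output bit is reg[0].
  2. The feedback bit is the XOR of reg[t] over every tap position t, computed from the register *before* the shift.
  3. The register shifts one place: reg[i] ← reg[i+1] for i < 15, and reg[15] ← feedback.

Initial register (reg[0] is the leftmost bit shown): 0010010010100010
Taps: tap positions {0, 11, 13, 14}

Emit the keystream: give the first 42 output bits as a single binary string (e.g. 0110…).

k : reg_k → out_k, fb_k
0: 0010010010100010 → 0, fb=1
1: 0100100101000101 → 0, fb=1
2: 1001001010001011 → 1, fb=0
3: 0010010100010110 → 0, fb=1
4: 0100101000101101 → 0, fb=1
5: 1001010001011011 → 1, fb=1
6: 0010100010110111 → 0, fb=1
7: 0101000101101111 → 0, fb=0
8: 1010001011011110 → 1, fb=0
9: 0100010110111100 → 0, fb=0
10: 1000101101111000 → 1, fb=0
11: 0001011011110000 → 0, fb=1
12: 0010110111100001 → 0, fb=0
13: 0101101111000010 → 0, fb=1
14: 1011011110000101 → 1, fb=0
15: 0110111100001010 → 0, fb=1
16: 1101111000010101 → 1, fb=1
17: 1011110000101011 → 1, fb=0
18: 0111100001010110 → 0, fb=1
19: 1111000010101101 → 1, fb=0
20: 1110000101011010 → 1, fb=1
21: 1100001010110101 → 1, fb=1
22: 1000010101101011 → 1, fb=0
23: 0000101011010110 → 0, fb=1
24: 0001010110101101 → 0, fb=1
25: 0010101101011011 → 0, fb=0
26: 0101011010110110 → 0, fb=1
27: 1010110101101101 → 1, fb=0
28: 0101101011011010 → 0, fb=0
29: 1011010110110100 → 1, fb=1
30: 0110101101101001 → 0, fb=0
31: 1101011011010010 → 1, fb=1
32: 1010110110100101 → 1, fb=0
33: 0101101101001010 → 0, fb=1
34: 1011011010010101 → 1, fb=1
35: 0110110100101011 → 0, fb=1
36: 1101101001010111 → 1, fb=0
37: 1011010010101110 → 1, fb=1
38: 0110100101011101 → 0, fb=0
39: 1101001010111010 → 1, fb=1
40: 1010010101110101 → 1, fb=1
41: 0100101011101011 → 0, fb=1

001001001010001011011110000101011010110110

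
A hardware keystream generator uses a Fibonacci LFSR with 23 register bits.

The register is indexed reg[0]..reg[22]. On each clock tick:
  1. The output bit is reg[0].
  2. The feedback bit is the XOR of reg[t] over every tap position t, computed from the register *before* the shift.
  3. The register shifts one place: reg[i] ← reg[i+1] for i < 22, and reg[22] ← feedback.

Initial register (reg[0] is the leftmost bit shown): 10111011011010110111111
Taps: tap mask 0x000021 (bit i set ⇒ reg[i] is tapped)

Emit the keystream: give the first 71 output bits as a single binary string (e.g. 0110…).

10111011011010110111111110101100000010010001010001011010010101110011111

k : reg_k → out_k, fb_k
0: 10111011011010110111111 → 1, fb=1
1: 01110110110101101111111 → 0, fb=1
2: 11101101101011011111111 → 1, fb=0
3: 11011011010110111111110 → 1, fb=1
4: 10110110101101111111101 → 1, fb=0
5: 01101101011011111111010 → 0, fb=1
6: 11011010110111111110101 → 1, fb=1
7: 10110101101111111101011 → 1, fb=0
8: 01101011011111111010110 → 0, fb=0
9: 11010110111111110101100 → 1, fb=0
10: 10101101111111101011000 → 1, fb=0
11: 01011011111111010110000 → 0, fb=0
12: 10110111111110101100000 → 1, fb=0
13: 01101111111101011000000 → 0, fb=1
14: 11011111111010110000001 → 1, fb=0
15: 10111111110101100000010 → 1, fb=0
16: 01111111101011000000100 → 0, fb=1
17: 11111111010110000001001 → 1, fb=0
18: 11111110101100000010010 → 1, fb=0
19: 11111101011000000100100 → 1, fb=0
20: 11111010110000001001000 → 1, fb=1
21: 11110101100000010010001 → 1, fb=0
22: 11101011000000100100010 → 1, fb=1
23: 11010110000001001000101 → 1, fb=0
24: 10101100000010010001010 → 1, fb=0
25: 01011000000100100010100 → 0, fb=0
26: 10110000001001000101000 → 1, fb=1
27: 01100000010010001010001 → 0, fb=0
28: 11000000100100010100010 → 1, fb=1
29: 10000001001000101000101 → 1, fb=1
30: 00000010010001010001011 → 0, fb=0
31: 00000100100010100010110 → 0, fb=1
32: 00001001000101000101101 → 0, fb=0
33: 00010010001010001011010 → 0, fb=0
34: 00100100010100010110100 → 0, fb=1
35: 01001000101000101101001 → 0, fb=0
36: 10010001010001011010010 → 1, fb=1
37: 00100010100010110100101 → 0, fb=0
38: 01000101000101101001010 → 0, fb=1
39: 10001010001011010010101 → 1, fb=1
40: 00010100010110100101011 → 0, fb=1
41: 00101000101101001010111 → 0, fb=0
42: 01010001011010010101110 → 0, fb=0
43: 10100010110100101011100 → 1, fb=1
44: 01000101101001010111001 → 0, fb=1
45: 10001011010010101110011 → 1, fb=1
46: 00010110100101011100111 → 0, fb=1
47: 00101101001010111001111 → 0, fb=1
48: 01011010010101110011111 → 0, fb=0
49: 10110100101011100111110 → 1, fb=0
50: 01101001010111001111100 → 0, fb=0
51: 11010010101110011111000 → 1, fb=1
52: 10100101011100111110001 → 1, fb=0
53: 01001010111001111100010 → 0, fb=0
54: 10010101110011111000100 → 1, fb=0
55: 00101011100111110001000 → 0, fb=0
56: 01010111001111100010000 → 0, fb=1
57: 10101110011111000100001 → 1, fb=0
58: 01011100111110001000010 → 0, fb=1
59: 10111001111100010000101 → 1, fb=1
60: 01110011111000100001011 → 0, fb=0
61: 11100111110001000010110 → 1, fb=0
62: 11001111100010000101100 → 1, fb=0
63: 10011111000100001011000 → 1, fb=0
64: 00111110001000010110000 → 0, fb=1
65: 01111100010000101100001 → 0, fb=1
66: 11111000100001011000011 → 1, fb=1
67: 11110001000010110000111 → 1, fb=1
68: 11100010000101100001111 → 1, fb=1
69: 11000100001011000011111 → 1, fb=0
70: 10001000010110000111110 → 1, fb=1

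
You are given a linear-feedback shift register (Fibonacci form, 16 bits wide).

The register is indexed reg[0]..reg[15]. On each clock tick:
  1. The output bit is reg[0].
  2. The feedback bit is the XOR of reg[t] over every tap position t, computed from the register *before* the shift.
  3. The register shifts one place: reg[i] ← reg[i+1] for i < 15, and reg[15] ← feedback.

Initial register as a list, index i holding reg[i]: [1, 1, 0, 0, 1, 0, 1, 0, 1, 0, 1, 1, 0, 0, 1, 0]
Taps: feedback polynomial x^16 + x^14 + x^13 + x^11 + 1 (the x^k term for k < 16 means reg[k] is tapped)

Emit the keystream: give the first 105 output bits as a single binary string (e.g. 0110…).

110010101011001010100011000010011011010101011111011111101100000100010000010111111110100000011010110100001

tick  register→output (feedback)
  0  1100101010110010→1 (1)
  1  1001010101100101→1 (0)
  2  0010101011001010→0 (1)
  3  0101010110010101→0 (0)
  4  1010101100101010→1 (0)
  5  0101011001010100→0 (0)
  6  1010110010101000→1 (1)
  7  0101100101010001→0 (1)
  8  1011001010100011→1 (0)
  9  0110010101000110→0 (0)
 10  1100101010001100→1 (0)
 11  1001010100011000→1 (0)
 12  0010101000110000→0 (1)
 13  0101010001100001→0 (0)
 14  1010100011000010→1 (0)
 15  0101000110000100→0 (1)
 16  1010001100001001→1 (1)
 17  0100011000010011→0 (0)
 18  1000110000100110→1 (1)
 19  0001100001001101→0 (1)
 20  0011000010011011→0 (0)
 21  0110000100110110→0 (1)
 22  1100001001101101→1 (0)
 23  1000010011011010→1 (1)
 24  0000100110110101→0 (0)
 25  0001001101101010→0 (1)
 26  0010011011010101→0 (0)
 27  0100110110101010→0 (1)
 28  1001101101010101→1 (1)
 29  0011011010101011→0 (1)
 30  0110110101010111→0 (1)
 31  1101101010101111→1 (1)
 32  1011010101011111→1 (0)
 33  0110101010111110→0 (1)
 34  1101010101111101→1 (1)
 35  1010101011111011→1 (1)
 36  0101010111110111→0 (1)
 37  1010101111101111→1 (1)
 38  0101011111011111→0 (1)
 39  1010111110111111→1 (0)
 40  0101111101111110→0 (1)
 41  1011111011111101→1 (1)
 42  0111110111111011→0 (0)
 43  1111101111110110→1 (0)
 44  1111011111101100→1 (0)
 45  1110111111011000→1 (0)
 46  1101111110110000→1 (0)
 47  1011111101100000→1 (1)
 48  0111111011000001→0 (0)
 49  1111110110000010→1 (0)
 50  1111101100000100→1 (0)
 51  1111011000001000→1 (1)
 52  1110110000010001→1 (0)
 53  1101100000100010→1 (0)
 54  1011000001000100→1 (0)
 55  0110000010001000→0 (0)
 56  1100000100010000→1 (0)
 57  1000001000100000→1 (1)
 58  0000010001000001→0 (0)
 59  0000100010000010→0 (1)
 60  0001000100000101→0 (1)
 61  0010001000001011→0 (1)
 62  0100010000010111→0 (1)
 63  1000100000101111→1 (1)
 64  0001000001011111→0 (1)
 65  0010000010111111→0 (1)
 66  0100000101111111→0 (1)
 67  1000001011111111→1 (0)
 68  0000010111111110→0 (1)
 69  0000101111111101→0 (0)
 70  0001011111111010→0 (0)
 71  0010111111110100→0 (0)
 72  0101111111101000→0 (0)
 73  1011111111010000→1 (0)
 74  0111111110100000→0 (0)
 75  1111111101000000→1 (1)
 76  1111111010000001→1 (1)
 77  1111110100000011→1 (0)
 78  1111101000000110→1 (1)
 79  1111010000001101→1 (0)
 80  1110100000011010→1 (1)
 81  1101000000110101→1 (1)
 82  1010000001101011→1 (0)
 83  0100000011010110→0 (1)
 84  1000000110101101→1 (0)
 85  0000001101011010→0 (0)
 86  0000011010110100→0 (0)
 87  0000110101101000→0 (0)
 88  0001101011010000→0 (1)
 89  0011010110100001→0 (0)
 90  0110101101000010→0 (1)
 91  1101011010000101→1 (0)
 92  1010110100001010→1 (0)
 93  0101101000010100→0 (0)
 94  1011010000101000→1 (1)
 95  0110100001010001→0 (1)
 96  1101000010100011→1 (0)
 97  1010000101000110→1 (1)
 98  0100001010001101→0 (1)
 99  1000010100011011→1 (1)
100  0000101000110111→0 (1)
101  0001010001101111→0 (0)
102  0010100011011110→0 (1)
103  0101000110111101→0 (0)
104  1010001101111010→1 (1)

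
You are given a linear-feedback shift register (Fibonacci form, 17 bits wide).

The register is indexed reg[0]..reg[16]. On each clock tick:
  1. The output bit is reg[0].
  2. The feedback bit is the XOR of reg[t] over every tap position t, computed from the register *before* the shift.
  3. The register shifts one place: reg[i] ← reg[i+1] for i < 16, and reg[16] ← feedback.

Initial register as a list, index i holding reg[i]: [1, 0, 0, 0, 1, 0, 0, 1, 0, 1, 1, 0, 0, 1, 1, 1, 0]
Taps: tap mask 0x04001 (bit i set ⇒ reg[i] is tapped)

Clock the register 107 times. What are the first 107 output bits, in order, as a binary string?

10001001011001110010000010100111011111111010011101010101011111000010111101010100100001110100001000000011110

tick  register→output (feedback)
  0  10001001011001110→1 (0)
  1  00010010110011100→0 (1)
  2  00100101100111001→0 (0)
  3  01001011001110010→0 (0)
  4  10010110011100100→1 (0)
  5  00101100111001000→0 (0)
  6  01011001110010000→0 (0)
  7  10110011100100000→1 (1)
  8  01100111001000001→0 (0)
  9  11001110010000010→1 (1)
 10  10011100100000101→1 (0)
 11  00111001000001010→0 (0)
 12  01110010000010100→0 (1)
 13  11100100000101001→1 (1)
 14  11001000001010011→1 (1)
 15  10010000010100111→1 (0)
 16  00100000101001110→0 (1)
 17  01000001010011101→0 (1)
 18  10000010100111011→1 (1)
 19  00000101001110111→0 (1)
 20  00001010011101111→0 (1)
 21  00010100111011111→0 (1)
 22  00101001110111111→0 (1)
 23  01010011101111111→0 (1)
 24  10100111011111111→1 (0)
 25  01001110111111110→0 (1)
 26  10011101111111101→1 (0)
 27  00111011111111010→0 (0)
 28  01110111111110100→0 (1)
 29  11101111111101001→1 (1)
 30  11011111111010011→1 (1)
 31  10111111110100111→1 (0)
 32  01111111101001110→0 (1)
 33  11111111010011101→1 (0)
 34  11111110100111010→1 (1)
 35  11111101001110101→1 (0)
 36  11111010011101010→1 (1)
 37  11110100111010101→1 (0)
 38  11101001110101010→1 (1)
 39  11010011101010101→1 (0)
 40  10100111010101010→1 (1)
 41  01001110101010101→0 (1)
 42  10011101010101011→1 (1)
 43  00111010101010111→0 (1)
 44  01110101010101111→0 (1)
 45  11101010101011111→1 (0)
 46  11010101010111110→1 (0)
 47  10101010101111100→1 (0)
 48  01010101011111000→0 (0)
 49  10101010111110000→1 (1)
 50  01010101111100001→0 (0)
 51  10101011111000010→1 (1)
 52  01010111110000101→0 (1)
 53  10101111100001011→1 (1)
 54  01011111000010111→0 (1)
 55  10111110000101111→1 (0)
 56  01111100001011110→0 (1)
 57  11111000010111101→1 (0)
 58  11110000101111010→1 (1)
 59  11100001011110101→1 (0)
 60  11000010111101010→1 (1)
 61  10000101111010101→1 (0)
 62  00001011110101010→0 (0)
 63  00010111101010100→0 (1)
 64  00101111010101001→0 (0)
 65  01011110101010010→0 (0)
 66  10111101010100100→1 (0)
 67  01111010101001000→0 (0)
 68  11110101010010000→1 (1)
 69  11101010100100001→1 (1)
 70  11010101001000011→1 (1)
 71  10101010010000111→1 (0)
 72  01010100100001110→0 (1)
 73  10101001000011101→1 (0)
 74  01010010000111010→0 (0)
 75  10100100001110100→1 (0)
 76  01001000011101000→0 (0)
 77  10010000111010000→1 (1)
 78  00100001110100001→0 (0)
 79  01000011101000010→0 (0)
 80  10000111010000100→1 (0)
 81  00001110100001000→0 (0)
 82  00011101000010000→0 (0)
 83  00111010000100000→0 (0)
 84  01110100001000000→0 (0)
 85  11101000010000000→1 (1)
 86  11010000100000001→1 (1)
 87  10100001000000011→1 (1)
 88  01000010000000111→0 (1)
 89  10000100000001111→1 (0)
 90  00001000000011110→0 (1)
 91  00010000000111101→0 (1)
 92  00100000001111011→0 (0)
 93  01000000011110110→0 (1)
 94  10000000111101101→1 (0)
 95  00000001111011010→0 (0)
 96  00000011110110100→0 (1)
 97  00000111101101001→0 (0)
 98  00001111011010010→0 (0)
 99  00011110110100100→0 (1)
100  00111101101001001→0 (0)
101  01111011010010010→0 (0)
102  11110110100100100→1 (0)
103  11101101001001000→1 (1)
104  11011010010010001→1 (1)
105  10110100100100011→1 (1)
106  01101001001000111→0 (1)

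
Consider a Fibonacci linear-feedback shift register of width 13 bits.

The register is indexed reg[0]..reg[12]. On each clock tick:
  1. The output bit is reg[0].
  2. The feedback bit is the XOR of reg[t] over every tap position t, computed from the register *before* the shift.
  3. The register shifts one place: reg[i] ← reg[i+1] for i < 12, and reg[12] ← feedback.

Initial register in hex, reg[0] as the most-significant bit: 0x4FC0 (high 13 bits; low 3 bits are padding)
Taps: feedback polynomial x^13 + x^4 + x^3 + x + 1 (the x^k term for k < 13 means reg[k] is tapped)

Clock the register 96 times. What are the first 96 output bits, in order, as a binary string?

010011111100001010010011110100001011111111111110000000001001000001100001101011011010101000001000

step | reg (before) | out | fb
   0 | 0100111111000 | 0 | 0
   1 | 1001111110000 | 1 | 1
   2 | 0011111100001 | 0 | 0
   3 | 0111111000010 | 0 | 1
   4 | 1111110000101 | 1 | 0
   5 | 1111100001010 | 1 | 0
   6 | 1111000010100 | 1 | 1
   7 | 1110000101001 | 1 | 0
   8 | 1100001010010 | 1 | 0
   9 | 1000010100100 | 1 | 1
  10 | 0000101001001 | 0 | 1
  11 | 0001010010011 | 0 | 1
  12 | 0010100100111 | 0 | 1
  13 | 0101001001111 | 0 | 0
  14 | 1010010011110 | 1 | 1
  15 | 0100100111101 | 0 | 0
  16 | 1001001111010 | 1 | 0
  17 | 0010011110100 | 0 | 0
  18 | 0100111101000 | 0 | 0
  19 | 1001111010000 | 1 | 1
  20 | 0011110100001 | 0 | 0
  21 | 0111101000010 | 0 | 1
  22 | 1111010000101 | 1 | 1
  23 | 1110100001011 | 1 | 1
  24 | 1101000010111 | 1 | 1
  25 | 1010000101111 | 1 | 1
  26 | 0100001011111 | 0 | 1
  27 | 1000010111111 | 1 | 1
  28 | 0000101111111 | 0 | 1
  29 | 0001011111111 | 0 | 1
  30 | 0010111111111 | 0 | 1
  31 | 0101111111111 | 0 | 1
  32 | 1011111111111 | 1 | 1
  33 | 0111111111111 | 0 | 1
  34 | 1111111111111 | 1 | 0
  35 | 1111111111110 | 1 | 0
  36 | 1111111111100 | 1 | 0
  37 | 1111111111000 | 1 | 0
  38 | 1111111110000 | 1 | 0
  39 | 1111111100000 | 1 | 0
  40 | 1111111000000 | 1 | 0
  41 | 1111110000000 | 1 | 0
  42 | 1111100000000 | 1 | 0
  43 | 1111000000000 | 1 | 1
  44 | 1110000000001 | 1 | 0
  45 | 1100000000010 | 1 | 0
  46 | 1000000000100 | 1 | 1
  47 | 0000000001001 | 0 | 0
  48 | 0000000010010 | 0 | 0
  49 | 0000000100100 | 0 | 0
  50 | 0000001001000 | 0 | 0
  51 | 0000010010000 | 0 | 0
  52 | 0000100100000 | 0 | 1
  53 | 0001001000001 | 0 | 1
  54 | 0010010000011 | 0 | 0
  55 | 0100100000110 | 0 | 0
  56 | 1001000001100 | 1 | 0
  57 | 0010000011000 | 0 | 0
  58 | 0100000110000 | 0 | 1
  59 | 1000001100001 | 1 | 1
  60 | 0000011000011 | 0 | 0
  61 | 0000110000110 | 0 | 1
  62 | 0001100001101 | 0 | 0
  63 | 0011000011010 | 0 | 1
  64 | 0110000110101 | 0 | 1
  65 | 1100001101011 | 1 | 0
  66 | 1000011010110 | 1 | 1
  67 | 0000110101101 | 0 | 1
  68 | 0001101011011 | 0 | 0
  69 | 0011010110110 | 0 | 1
  70 | 0110101101101 | 0 | 0
  71 | 1101011011010 | 1 | 1
  72 | 1010110110101 | 1 | 0
  73 | 0101101101010 | 0 | 1
  74 | 1011011010101 | 1 | 0
  75 | 0110110101010 | 0 | 0
  76 | 1101101010100 | 1 | 0
  77 | 1011010101000 | 1 | 0
  78 | 0110101010000 | 0 | 0
  79 | 1101010100000 | 1 | 1
  80 | 1010101000001 | 1 | 0
  81 | 0101010000010 | 0 | 0
  82 | 1010100000100 | 1 | 0
  83 | 0101000001000 | 0 | 0
  84 | 1010000010000 | 1 | 1
  85 | 0100000100001 | 0 | 1
  86 | 1000001000011 | 1 | 1
  87 | 0000010000111 | 0 | 0
  88 | 0000100001110 | 0 | 1
  89 | 0001000011101 | 0 | 1
  90 | 0010000111011 | 0 | 0
  91 | 0100001110110 | 0 | 1
  92 | 1000011101101 | 1 | 1
  93 | 0000111011011 | 0 | 1
  94 | 0001110110111 | 0 | 0
  95 | 0011101101110 | 0 | 0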